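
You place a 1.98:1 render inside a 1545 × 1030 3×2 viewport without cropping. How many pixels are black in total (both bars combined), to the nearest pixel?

385782 pixels

1.98:1 (1.980) > 3×2 (1.500), so the render fills the width.
Content height = 1545 / 1.980 ≈ 780.3030 px.
1030 − 780.3030 = 249.6970 px of bars.
Across the 1545-px span: 249.6970 × 1545 ≈ 385782 px.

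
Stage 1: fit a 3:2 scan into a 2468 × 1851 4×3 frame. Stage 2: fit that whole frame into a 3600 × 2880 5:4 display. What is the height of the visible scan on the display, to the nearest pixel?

Inside the 2468×1851 canvas the scan is width-limited at 2468.00 × 1645.33.
4×3 in 3600×2880: fills the width, so the intermediate becomes 3600.00 × 2700.00 — a scale of ×1.4587.
Applying the same ×1.4587: 1645.33 → 2400.00.

2400 px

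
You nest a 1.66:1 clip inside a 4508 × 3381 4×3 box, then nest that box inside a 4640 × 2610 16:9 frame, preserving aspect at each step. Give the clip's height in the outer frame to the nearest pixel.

Inside the 4508×3381 canvas the clip is width-limited at 4508.00 × 2715.66.
Second fit — the 4×3 canvas into 4640×2610 spans the height: 3480.00 × 2610.00 (×0.7720 from 4508×3381).
So the clip's height is 2715.66 × 0.7720 ≈ 2096.39.

2096 px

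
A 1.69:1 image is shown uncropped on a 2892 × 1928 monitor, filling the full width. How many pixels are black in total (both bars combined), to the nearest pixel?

626862 pixels

That makes the image 1711.2426 px tall (2892 / 1.690).
Black = 1928 − 1711.2426 = 216.7574 px.
Bar area = 216.7574 × 2892 ≈ 626862 px.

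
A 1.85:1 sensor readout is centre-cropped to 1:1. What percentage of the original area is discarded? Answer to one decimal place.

45.9%

Going from 1.85:1 to 1:1 means cutting width while keeping height.
Area ratio = (1.000)/(1.850) = 54.05%; the remaining 45.95% is cropped out.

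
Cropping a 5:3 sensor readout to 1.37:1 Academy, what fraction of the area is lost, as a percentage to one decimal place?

17.8%

1.37:1 Academy is narrower than 5:3, so the crop keeps the full height and trims the width.
Area ratio = (1.370)/(1.667) = 82.20%; the remaining 17.80% is cropped out.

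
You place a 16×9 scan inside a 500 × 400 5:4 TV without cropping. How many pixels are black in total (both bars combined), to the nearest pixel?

59375 pixels

Since 1.778 > 1.250, the scan is width-limited.
Content height = 500 × 9/16 ≈ 281.2500 px.
400 − 281.2500 = 118.7500 px of bars.
Across the 500-px span: 118.7500 × 500 ≈ 59375 px.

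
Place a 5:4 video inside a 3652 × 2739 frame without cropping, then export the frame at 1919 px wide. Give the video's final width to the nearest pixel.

1799 px

In the 3652×2739 frame the video fills the height: width = 2739 × 5/4 ≈ 3423.75 px.
The frame scales by 1919/3652 = 0.5255; 3423.75 × 0.5255 ≈ 1799.06 px.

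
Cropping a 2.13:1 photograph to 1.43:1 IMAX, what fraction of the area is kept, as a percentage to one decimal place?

67.1%

The height stays; only width is cut (since 1.43:1 IMAX is narrower than 2.13:1).
Fraction kept = (1.430)/(2.130) ≈ 67.14%.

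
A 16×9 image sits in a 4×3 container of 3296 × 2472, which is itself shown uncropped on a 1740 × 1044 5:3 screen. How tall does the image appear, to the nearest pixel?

783 px

16×9 in 3296×2472: fills the width, so the image is 3296.00 × 1854.00.
Second fit — the 4×3 canvas into 1740×1044 spans the height: 1392.00 × 1044.00 (×0.4223 from 3296×2472).
So the image's height is 1854.00 × 0.4223 ≈ 783.00.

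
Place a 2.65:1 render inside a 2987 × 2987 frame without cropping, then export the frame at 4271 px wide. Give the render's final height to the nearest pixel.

Fitted into 2987×2987, the render spans the width; its height is 2987 / 2.650 ≈ 1127.17 px.
Resizing to 4271 px wide multiplies everything by 1.4299: 1127.17 → 1611.70 px.

1612 px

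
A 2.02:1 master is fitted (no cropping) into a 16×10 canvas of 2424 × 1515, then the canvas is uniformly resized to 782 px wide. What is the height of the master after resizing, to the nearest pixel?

At 2424×1515 the master is width-limited, so height = 2424 / 2.020 ≈ 1200.00 px.
Scaling 2424 → 782 is ×0.3226, so the height becomes 1200.00 × 0.3226 ≈ 387.13 px.

387 px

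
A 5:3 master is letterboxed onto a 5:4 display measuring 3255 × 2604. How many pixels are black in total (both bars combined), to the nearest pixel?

5:3 (1.667) > 5:4 (1.250), so the master fills the width.
That makes the image 1953.0000 px tall (3255 × 3/5).
Black = 2604 − 1953.0000 = 651.0000 px.
That's 651.0000 × 3255 ≈ 2119005 black pixels.

2119005 pixels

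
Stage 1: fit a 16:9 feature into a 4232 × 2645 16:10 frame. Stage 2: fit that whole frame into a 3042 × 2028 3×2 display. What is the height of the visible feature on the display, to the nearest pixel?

First fit — 16:9 into 4232×2645 spans the width: 4232.00 × 2380.50.
16:10 in 3042×2028: fills the width, so the intermediate becomes 3042.00 × 1901.25 — a scale of ×0.7188.
Applying the same ×0.7188: 2380.50 → 1711.12.

1711 px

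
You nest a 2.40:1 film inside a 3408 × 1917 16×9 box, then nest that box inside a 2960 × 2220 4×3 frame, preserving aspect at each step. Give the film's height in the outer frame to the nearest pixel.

Inside the 3408×1917 canvas the film is width-limited at 3408.00 × 1420.00.
16×9 in 2960×2220: fills the width, so the intermediate becomes 2960.00 × 1665.00 — a scale of ×0.8685.
So the film's height is 1420.00 × 0.8685 ≈ 1233.33.

1233 px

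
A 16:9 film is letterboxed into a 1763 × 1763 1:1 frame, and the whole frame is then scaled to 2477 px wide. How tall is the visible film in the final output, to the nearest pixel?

At 1763×1763 the film is width-limited, so height = 1763 × 9/16 ≈ 991.69 px.
The frame scales by 2477/1763 = 1.4050; 991.69 × 1.4050 ≈ 1393.31 px.

1393 px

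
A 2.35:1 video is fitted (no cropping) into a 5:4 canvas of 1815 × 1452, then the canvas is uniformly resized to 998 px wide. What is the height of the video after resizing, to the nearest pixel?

425 px

Fitted into 1815×1452, the video spans the width; its height is 1815 / 2.350 ≈ 772.34 px.
Resizing to 998 px wide multiplies everything by 0.5499: 772.34 → 424.68 px.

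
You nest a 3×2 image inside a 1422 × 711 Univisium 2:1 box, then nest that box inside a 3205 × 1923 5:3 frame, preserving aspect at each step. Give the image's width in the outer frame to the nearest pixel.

Inside the 1422×711 canvas the image is height-limited at 1066.50 × 711.00.
Univisium 2:1 in 3205×1923: fills the width, so the intermediate becomes 3205.00 × 1602.50 — a scale of ×2.2539.
So the image's width is 1066.50 × 2.2539 ≈ 2403.75.

2404 px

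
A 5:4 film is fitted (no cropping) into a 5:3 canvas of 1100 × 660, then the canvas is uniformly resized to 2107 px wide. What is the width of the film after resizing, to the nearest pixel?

1580 px

Fitted into 1100×660, the film spans the height; its width is 660 × 5/4 ≈ 825.00 px.
Scaling 1100 → 2107 is ×1.9155, so the width becomes 825.00 × 1.9155 ≈ 1580.25 px.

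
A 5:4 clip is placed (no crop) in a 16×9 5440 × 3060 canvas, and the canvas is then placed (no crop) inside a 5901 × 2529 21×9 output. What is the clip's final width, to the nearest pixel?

3161 px

5:4 in 5440×3060: fills the height, so the clip is 3825.00 × 3060.00.
16×9 in 5901×2529: fills the height, so the intermediate becomes 4496.00 × 2529.00 — a scale of ×0.8265.
The clip scales with it: width 3825.00 × 0.8265 ≈ 3161.25.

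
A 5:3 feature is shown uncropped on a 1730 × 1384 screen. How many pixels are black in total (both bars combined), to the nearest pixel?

598580 pixels

Since 1.667 > 1.250, the feature is width-limited.
Content height = 1730 × 3/5 ≈ 1038.0000 px.
Black = 1384 − 1038.0000 = 346.0000 px.
Bar area = 346.0000 × 1730 ≈ 598580 px.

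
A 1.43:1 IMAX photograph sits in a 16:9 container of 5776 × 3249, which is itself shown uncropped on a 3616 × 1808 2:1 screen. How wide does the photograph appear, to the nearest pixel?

1.43:1 IMAX in 5776×3249: fills the height, so the photograph is 4646.07 × 3249.00.
The 16:9 canvas is height-limited in 3616×1808, giving 3214.22 × 1808.00; scale factor 0.5565.
The photograph scales with it: width 4646.07 × 0.5565 ≈ 2585.44.

2585 px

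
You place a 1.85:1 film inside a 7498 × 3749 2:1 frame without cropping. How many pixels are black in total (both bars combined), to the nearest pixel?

Since 1.850 < 2.000, the film is height-limited.
Content width = 3749 × 1.850 ≈ 6935.6500 px.
Leftover width: 7498 − 6935.6500 = 562.3500 px.
Bar area = 562.3500 × 3749 ≈ 2108250 px.

2108250 pixels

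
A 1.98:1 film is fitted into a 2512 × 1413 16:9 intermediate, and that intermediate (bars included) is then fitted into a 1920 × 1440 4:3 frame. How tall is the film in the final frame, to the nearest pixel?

970 px

Inside the 2512×1413 canvas the film is width-limited at 2512.00 × 1268.69.
Second fit — the 16:9 canvas into 1920×1440 spans the width: 1920.00 × 1080.00 (×0.7643 from 2512×1413).
Applying the same ×0.7643: 1268.69 → 969.70.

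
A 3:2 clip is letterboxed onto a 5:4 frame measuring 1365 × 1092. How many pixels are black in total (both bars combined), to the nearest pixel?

3:2 (1.500) > 5:4 (1.250), so the clip fills the width.
The clip is 1365 × 2/3 ≈ 910.0000 px tall.
Black = 1092 − 910.0000 = 182.0000 px.
That's 182.0000 × 1365 ≈ 248430 black pixels.

248430 pixels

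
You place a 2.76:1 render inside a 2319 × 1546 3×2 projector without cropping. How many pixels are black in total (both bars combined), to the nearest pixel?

2.76:1 is wider than 3×2, so it spans the full width.
That makes the image 840.2174 px tall (2319 / 2.760).
1546 − 840.2174 = 705.7826 px of bars.
That's 705.7826 × 2319 ≈ 1636710 black pixels.

1636710 pixels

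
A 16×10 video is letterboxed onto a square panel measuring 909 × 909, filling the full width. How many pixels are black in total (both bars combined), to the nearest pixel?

Content height = 909 × 10/16 ≈ 568.1250 px.
Black = 909 − 568.1250 = 340.8750 px.
Bar area = 340.8750 × 909 ≈ 309855 px.

309855 pixels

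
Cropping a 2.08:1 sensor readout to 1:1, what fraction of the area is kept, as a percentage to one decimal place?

48.1%

1:1 is narrower than 2.08:1, so the crop keeps the full height and trims the width.
Area ratio = (1.000)/(2.080) = 48.08% retained.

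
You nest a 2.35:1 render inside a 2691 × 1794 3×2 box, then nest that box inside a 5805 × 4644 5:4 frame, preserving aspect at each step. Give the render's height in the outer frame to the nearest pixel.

2.35:1 in 2691×1794: fills the width, so the render is 2691.00 × 1145.11.
The 3×2 canvas is width-limited in 5805×4644, giving 5805.00 × 3870.00; scale factor 2.1572.
Applying the same ×2.1572: 1145.11 → 2470.21.

2470 px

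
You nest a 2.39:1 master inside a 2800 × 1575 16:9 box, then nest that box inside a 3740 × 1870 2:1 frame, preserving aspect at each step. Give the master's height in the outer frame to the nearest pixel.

2.39:1 in 2800×1575: fills the width, so the master is 2800.00 × 1171.55.
Second fit — the 16:9 canvas into 3740×1870 spans the height: 3324.44 × 1870.00 (×1.1873 from 2800×1575).
Applying the same ×1.1873: 1171.55 → 1390.98.

1391 px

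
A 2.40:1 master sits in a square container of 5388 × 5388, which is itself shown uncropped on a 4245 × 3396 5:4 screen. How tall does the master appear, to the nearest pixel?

First fit — 2.40:1 into 5388×5388 spans the width: 5388.00 × 2245.00.
square in 4245×3396: fills the height, so the intermediate becomes 3396.00 × 3396.00 — a scale of ×0.6303.
So the master's height is 2245.00 × 0.6303 ≈ 1415.00.

1415 px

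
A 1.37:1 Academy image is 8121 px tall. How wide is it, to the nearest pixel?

At 1.37:1 Academy, 8121 × 1.370 ≈ 11125.77.

11126 px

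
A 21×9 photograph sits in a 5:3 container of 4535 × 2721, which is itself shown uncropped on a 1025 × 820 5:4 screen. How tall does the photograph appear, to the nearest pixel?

21×9 in 4535×2721: fills the width, so the photograph is 4535.00 × 1943.57.
5:3 in 1025×820: fills the width, so the intermediate becomes 1025.00 × 615.00 — a scale of ×0.2260.
So the photograph's height is 1943.57 × 0.2260 ≈ 439.29.

439 px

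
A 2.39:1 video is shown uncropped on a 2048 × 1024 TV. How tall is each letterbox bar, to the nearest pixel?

84 px

2.39:1 is wider than 2:1, so it spans the full width.
Content height = 2048 / 2.390 ≈ 856.90 px.
Leftover height: 1024 − 856.90 = 167.10 px → 83.55 each side.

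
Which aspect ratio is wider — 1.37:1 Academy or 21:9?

1.37 and 21:9 = 2.333; 2.333 > 1.37.

21:9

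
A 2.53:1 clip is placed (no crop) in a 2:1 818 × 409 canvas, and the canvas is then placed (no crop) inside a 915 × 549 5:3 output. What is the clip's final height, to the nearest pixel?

Inside the 818×409 canvas the clip is width-limited at 818.00 × 323.32.
Second fit — the 2:1 canvas into 915×549 spans the width: 915.00 × 457.50 (×1.1186 from 818×409).
So the clip's height is 323.32 × 1.1186 ≈ 361.66.

362 px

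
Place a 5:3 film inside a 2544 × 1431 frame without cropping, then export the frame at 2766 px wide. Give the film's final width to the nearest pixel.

2593 px

Fitted into 2544×1431, the film spans the height; its width is 1431 × 5/3 ≈ 2385.00 px.
Scaling 2544 → 2766 is ×1.0873, so the width becomes 2385.00 × 1.0873 ≈ 2593.12 px.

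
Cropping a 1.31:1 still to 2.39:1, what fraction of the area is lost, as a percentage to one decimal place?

45.2%

The width stays; only height is cut (since 2.39:1 is wider than 1.31:1).
Area ratio = (1.310)/(2.390) = 54.81%; the remaining 45.19% is cropped out.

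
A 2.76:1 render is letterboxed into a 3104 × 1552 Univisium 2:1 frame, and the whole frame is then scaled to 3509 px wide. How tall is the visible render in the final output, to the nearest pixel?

1271 px

In the 3104×1552 frame the render fills the width: height = 3104 / 2.760 ≈ 1124.64 px.
Scaling 3104 → 3509 is ×1.1305, so the height becomes 1124.64 × 1.1305 ≈ 1271.38 px.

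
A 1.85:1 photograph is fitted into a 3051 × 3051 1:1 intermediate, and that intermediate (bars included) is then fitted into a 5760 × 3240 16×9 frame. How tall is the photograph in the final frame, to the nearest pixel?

First fit — 1.85:1 into 3051×3051 spans the width: 3051.00 × 1649.19.
The 1:1 canvas is height-limited in 5760×3240, giving 3240.00 × 3240.00; scale factor 1.0619.
The photograph scales with it: height 1649.19 × 1.0619 ≈ 1751.35.

1751 px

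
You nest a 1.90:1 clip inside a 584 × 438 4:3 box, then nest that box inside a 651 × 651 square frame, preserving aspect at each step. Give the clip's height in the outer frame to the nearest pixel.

343 px

1.90:1 in 584×438: fills the width, so the clip is 584.00 × 307.37.
The 4:3 canvas is width-limited in 651×651, giving 651.00 × 488.25; scale factor 1.1147.
Applying the same ×1.1147: 307.37 → 342.63.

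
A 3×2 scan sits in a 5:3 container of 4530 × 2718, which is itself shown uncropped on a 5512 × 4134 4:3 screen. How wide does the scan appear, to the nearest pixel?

4961 px

Inside the 4530×2718 canvas the scan is height-limited at 4077.00 × 2718.00.
Second fit — the 5:3 canvas into 5512×4134 spans the width: 5512.00 × 3307.20 (×1.2168 from 4530×2718).
The scan scales with it: width 4077.00 × 1.2168 ≈ 4960.80.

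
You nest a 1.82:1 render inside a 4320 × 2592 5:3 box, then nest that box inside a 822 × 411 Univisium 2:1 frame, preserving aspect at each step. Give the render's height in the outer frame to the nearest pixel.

376 px

Inside the 4320×2592 canvas the render is width-limited at 4320.00 × 2373.63.
The 5:3 canvas is height-limited in 822×411, giving 685.00 × 411.00; scale factor 0.1586.
Applying the same ×0.1586: 2373.63 → 376.37.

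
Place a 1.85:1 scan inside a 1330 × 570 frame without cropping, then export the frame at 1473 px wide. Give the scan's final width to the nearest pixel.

1168 px

Fitted into 1330×570, the scan spans the height; its width is 570 × 1.850 ≈ 1054.50 px.
The frame scales by 1473/1330 = 1.1075; 1054.50 × 1.1075 ≈ 1167.88 px.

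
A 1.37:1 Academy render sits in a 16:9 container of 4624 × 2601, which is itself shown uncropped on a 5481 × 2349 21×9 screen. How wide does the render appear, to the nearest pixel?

3218 px

Inside the 4624×2601 canvas the render is height-limited at 3563.37 × 2601.00.
16:9 in 5481×2349: fills the height, so the intermediate becomes 4176.00 × 2349.00 — a scale of ×0.9031.
Applying the same ×0.9031: 3563.37 → 3218.13.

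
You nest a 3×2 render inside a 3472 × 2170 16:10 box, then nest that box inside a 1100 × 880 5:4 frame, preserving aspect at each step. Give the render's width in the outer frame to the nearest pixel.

1031 px

Inside the 3472×2170 canvas the render is height-limited at 3255.00 × 2170.00.
The 16:10 canvas is width-limited in 1100×880, giving 1100.00 × 687.50; scale factor 0.3168.
So the render's width is 3255.00 × 0.3168 ≈ 1031.25.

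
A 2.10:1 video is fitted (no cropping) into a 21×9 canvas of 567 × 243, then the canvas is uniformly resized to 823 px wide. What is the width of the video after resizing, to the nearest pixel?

741 px

At 567×243 the video is height-limited, so width = 243 × 2.100 ≈ 510.30 px.
Scaling 567 → 823 is ×1.4515, so the width becomes 510.30 × 1.4515 ≈ 740.70 px.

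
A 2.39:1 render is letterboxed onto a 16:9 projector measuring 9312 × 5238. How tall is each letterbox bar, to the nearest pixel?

671 px

2.39:1 (2.390) > 16:9 (1.778), so the render fills the width.
That makes the image 3896.23 px tall (9312 / 2.390).
Leftover height: 5238 − 3896.23 = 1341.77 px → 670.88 each side.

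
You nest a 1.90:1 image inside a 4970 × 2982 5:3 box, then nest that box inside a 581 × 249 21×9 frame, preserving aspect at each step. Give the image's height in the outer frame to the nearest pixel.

218 px

Inside the 4970×2982 canvas the image is width-limited at 4970.00 × 2615.79.
Second fit — the 5:3 canvas into 581×249 spans the height: 415.00 × 249.00 (×0.0835 from 4970×2982).
So the image's height is 2615.79 × 0.0835 ≈ 218.42.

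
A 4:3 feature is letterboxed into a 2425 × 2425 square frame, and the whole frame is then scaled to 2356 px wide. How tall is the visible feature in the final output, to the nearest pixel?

In the 2425×2425 frame the feature fills the width: height = 2425 × 3/4 ≈ 1818.75 px.
Scaling 2425 → 2356 is ×0.9715, so the height becomes 1818.75 × 0.9715 ≈ 1767.00 px.

1767 px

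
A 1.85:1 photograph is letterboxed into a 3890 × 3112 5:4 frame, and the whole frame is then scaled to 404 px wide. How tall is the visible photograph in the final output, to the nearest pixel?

At 3890×3112 the photograph is width-limited, so height = 3890 / 1.850 ≈ 2102.70 px.
Resizing to 404 px wide multiplies everything by 0.1039: 2102.70 → 218.38 px.

218 px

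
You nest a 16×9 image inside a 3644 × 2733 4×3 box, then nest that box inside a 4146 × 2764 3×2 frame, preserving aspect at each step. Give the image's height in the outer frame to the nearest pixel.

2073 px

16×9 in 3644×2733: fills the width, so the image is 3644.00 × 2049.75.
The 4×3 canvas is height-limited in 4146×2764, giving 3685.33 × 2764.00; scale factor 1.0113.
Applying the same ×1.0113: 2049.75 → 2073.00.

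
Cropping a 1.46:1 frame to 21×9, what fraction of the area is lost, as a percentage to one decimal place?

Going from 1.46:1 to 21×9 means cutting height while keeping width.
(1.460)/(2.333) ≈ 0.626 of the area survives, leaving 37.43% discarded.

37.4%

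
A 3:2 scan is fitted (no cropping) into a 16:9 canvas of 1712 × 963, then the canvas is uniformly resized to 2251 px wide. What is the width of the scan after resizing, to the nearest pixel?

In the 1712×963 frame the scan fills the height: width = 963 × 3/2 ≈ 1444.50 px.
Resizing to 2251 px wide multiplies everything by 1.3148: 1444.50 → 1899.28 px.

1899 px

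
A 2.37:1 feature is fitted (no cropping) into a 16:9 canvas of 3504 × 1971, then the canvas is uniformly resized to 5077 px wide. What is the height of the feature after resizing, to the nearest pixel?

Fitted into 3504×1971, the feature spans the width; its height is 3504 / 2.370 ≈ 1478.48 px.
Resizing to 5077 px wide multiplies everything by 1.4489: 1478.48 → 2142.19 px.

2142 px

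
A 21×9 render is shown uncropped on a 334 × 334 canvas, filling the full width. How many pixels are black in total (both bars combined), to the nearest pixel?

Content height = 334 × 9/21 ≈ 143.1429 px.
334 − 143.1429 = 190.8571 px of bars.
That's 190.8571 × 334 ≈ 63746 black pixels.

63746 pixels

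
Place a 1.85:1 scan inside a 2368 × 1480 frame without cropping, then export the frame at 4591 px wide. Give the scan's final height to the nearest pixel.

2482 px

Fitted into 2368×1480, the scan spans the width; its height is 2368 / 1.850 ≈ 1280.00 px.
The frame scales by 4591/2368 = 1.9388; 1280.00 × 1.9388 ≈ 2481.62 px.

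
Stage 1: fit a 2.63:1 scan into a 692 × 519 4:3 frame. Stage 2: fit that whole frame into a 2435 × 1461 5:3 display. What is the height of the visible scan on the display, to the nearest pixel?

First fit — 2.63:1 into 692×519 spans the width: 692.00 × 263.12.
Second fit — the 4:3 canvas into 2435×1461 spans the height: 1948.00 × 1461.00 (×2.8150 from 692×519).
So the scan's height is 263.12 × 2.8150 ≈ 740.68.

741 px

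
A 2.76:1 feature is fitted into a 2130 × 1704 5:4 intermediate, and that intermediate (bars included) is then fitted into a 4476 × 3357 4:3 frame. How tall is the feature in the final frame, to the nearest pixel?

2.76:1 in 2130×1704: fills the width, so the feature is 2130.00 × 771.74.
The 5:4 canvas is height-limited in 4476×3357, giving 4196.25 × 3357.00; scale factor 1.9701.
The feature scales with it: height 771.74 × 1.9701 ≈ 1520.38.

1520 px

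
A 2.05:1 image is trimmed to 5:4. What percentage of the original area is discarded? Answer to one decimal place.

39.0%

The height stays; only width is cut (since 5:4 is narrower than 2.05:1).
Area ratio = (1.250)/(2.050) = 60.98%; the remaining 39.02% is cropped out.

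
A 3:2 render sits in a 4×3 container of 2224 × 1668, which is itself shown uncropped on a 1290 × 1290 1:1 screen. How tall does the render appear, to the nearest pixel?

First fit — 3:2 into 2224×1668 spans the width: 2224.00 × 1482.67.
4×3 in 1290×1290: fills the width, so the intermediate becomes 1290.00 × 967.50 — a scale of ×0.5800.
So the render's height is 1482.67 × 0.5800 ≈ 860.00.

860 px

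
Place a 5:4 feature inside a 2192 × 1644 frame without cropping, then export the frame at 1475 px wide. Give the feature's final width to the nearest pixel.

At 2192×1644 the feature is height-limited, so width = 1644 × 5/4 ≈ 2055.00 px.
Scaling 2192 → 1475 is ×0.6729, so the width becomes 2055.00 × 0.6729 ≈ 1382.81 px.

1383 px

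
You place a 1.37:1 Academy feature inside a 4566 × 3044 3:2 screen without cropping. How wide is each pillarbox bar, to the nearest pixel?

1.37:1 Academy (1.370) < 3:2 (1.500), so the feature fills the height.
That makes the image 4170.28 px wide (3044 × 1.370).
4566 − 4170.28 = 395.72 px of bars (197.86 each).

198 px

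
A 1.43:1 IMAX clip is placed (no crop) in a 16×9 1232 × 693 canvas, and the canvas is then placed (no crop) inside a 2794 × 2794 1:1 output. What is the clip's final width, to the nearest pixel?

1.43:1 IMAX in 1232×693: fills the height, so the clip is 990.99 × 693.00.
Second fit — the 16×9 canvas into 2794×2794 spans the width: 2794.00 × 1571.62 (×2.2679 from 1232×693).
So the clip's width is 990.99 × 2.2679 ≈ 2247.42.

2247 px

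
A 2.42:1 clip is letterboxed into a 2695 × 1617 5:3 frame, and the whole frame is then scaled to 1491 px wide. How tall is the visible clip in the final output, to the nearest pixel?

In the 2695×1617 frame the clip fills the width: height = 2695 / 2.420 ≈ 1113.64 px.
Scaling 2695 → 1491 is ×0.5532, so the height becomes 1113.64 × 0.5532 ≈ 616.12 px.

616 px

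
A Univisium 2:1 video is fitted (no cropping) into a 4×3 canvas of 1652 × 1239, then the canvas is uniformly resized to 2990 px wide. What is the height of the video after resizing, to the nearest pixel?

1495 px

At 1652×1239 the video is width-limited, so height = 1652 × 1/2 ≈ 826.00 px.
Scaling 1652 → 2990 is ×1.8099, so the height becomes 826.00 × 1.8099 ≈ 1495.00 px.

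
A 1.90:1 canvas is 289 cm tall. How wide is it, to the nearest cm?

549 cm

At 1.90:1, 289 × 1.900 ≈ 549.10.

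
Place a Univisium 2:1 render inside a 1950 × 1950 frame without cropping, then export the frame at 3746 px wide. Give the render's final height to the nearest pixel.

In the 1950×1950 frame the render fills the width: height = 1950 × 1/2 ≈ 975.00 px.
Scaling 1950 → 3746 is ×1.9210, so the height becomes 975.00 × 1.9210 ≈ 1873.00 px.

1873 px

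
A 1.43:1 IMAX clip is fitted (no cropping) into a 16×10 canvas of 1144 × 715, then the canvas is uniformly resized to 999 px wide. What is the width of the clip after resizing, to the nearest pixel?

893 px

Fitted into 1144×715, the clip spans the height; its width is 715 × 1.430 ≈ 1022.45 px.
Resizing to 999 px wide multiplies everything by 0.8733: 1022.45 → 892.86 px.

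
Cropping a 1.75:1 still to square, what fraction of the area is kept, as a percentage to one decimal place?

57.1%

square is narrower than 1.75:1, so the crop keeps the full height and trims the width.
Fraction kept = (1.000)/(1.750) ≈ 57.14%.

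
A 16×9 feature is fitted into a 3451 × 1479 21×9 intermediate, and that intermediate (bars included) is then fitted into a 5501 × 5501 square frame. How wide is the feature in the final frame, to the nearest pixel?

First fit — 16×9 into 3451×1479 spans the height: 2629.33 × 1479.00.
Second fit — the 21×9 canvas into 5501×5501 spans the width: 5501.00 × 2357.57 (×1.5940 from 3451×1479).
Applying the same ×1.5940: 2629.33 → 4191.24.

4191 px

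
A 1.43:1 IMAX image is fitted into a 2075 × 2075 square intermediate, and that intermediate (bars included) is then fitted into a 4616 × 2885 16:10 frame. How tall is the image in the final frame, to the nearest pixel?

2017 px

1.43:1 IMAX in 2075×2075: fills the width, so the image is 2075.00 × 1451.05.
Second fit — the square canvas into 4616×2885 spans the height: 2885.00 × 2885.00 (×1.3904 from 2075×2075).
So the image's height is 1451.05 × 1.3904 ≈ 2017.48.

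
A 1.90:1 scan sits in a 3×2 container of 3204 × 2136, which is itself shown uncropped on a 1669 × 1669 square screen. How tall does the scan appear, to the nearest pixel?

1.90:1 in 3204×2136: fills the width, so the scan is 3204.00 × 1686.32.
Second fit — the 3×2 canvas into 1669×1669 spans the width: 1669.00 × 1112.67 (×0.5209 from 3204×2136).
The scan scales with it: height 1686.32 × 0.5209 ≈ 878.42.

878 px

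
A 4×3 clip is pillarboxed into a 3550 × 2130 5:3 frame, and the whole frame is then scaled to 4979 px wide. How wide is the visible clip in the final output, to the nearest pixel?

At 3550×2130 the clip is height-limited, so width = 2130 × 4/3 ≈ 2840.00 px.
The frame scales by 4979/3550 = 1.4025; 2840.00 × 1.4025 ≈ 3983.20 px.

3983 px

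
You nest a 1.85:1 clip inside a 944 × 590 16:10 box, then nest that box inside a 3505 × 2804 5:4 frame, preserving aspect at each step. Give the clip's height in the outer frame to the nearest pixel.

1895 px

First fit — 1.85:1 into 944×590 spans the width: 944.00 × 510.27.
16:10 in 3505×2804: fills the width, so the intermediate becomes 3505.00 × 2190.62 — a scale of ×3.7129.
The clip scales with it: height 510.27 × 3.7129 ≈ 1894.59.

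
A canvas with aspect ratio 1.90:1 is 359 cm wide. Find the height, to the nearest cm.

Height = 359 / 1.900 = 188.95.

189 cm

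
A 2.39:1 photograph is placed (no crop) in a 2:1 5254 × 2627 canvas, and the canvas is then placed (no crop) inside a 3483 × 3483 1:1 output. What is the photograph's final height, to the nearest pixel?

2.39:1 in 5254×2627: fills the width, so the photograph is 5254.00 × 2198.33.
2:1 in 3483×3483: fills the width, so the intermediate becomes 3483.00 × 1741.50 — a scale of ×0.6629.
Applying the same ×0.6629: 2198.33 → 1457.32.

1457 px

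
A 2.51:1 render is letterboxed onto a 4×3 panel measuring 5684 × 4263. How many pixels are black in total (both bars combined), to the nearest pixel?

11359236 pixels

2.51:1 (2.510) > 4×3 (1.333), so the render fills the width.
That makes the image 2264.5418 px tall (5684 / 2.510).
4263 − 2264.5418 = 1998.4582 px of bars.
That's 1998.4582 × 5684 ≈ 11359236 black pixels.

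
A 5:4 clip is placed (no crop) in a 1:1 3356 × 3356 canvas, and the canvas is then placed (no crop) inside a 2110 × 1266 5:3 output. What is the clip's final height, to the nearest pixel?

First fit — 5:4 into 3356×3356 spans the width: 3356.00 × 2684.80.
The 1:1 canvas is height-limited in 2110×1266, giving 1266.00 × 1266.00; scale factor 0.3772.
So the clip's height is 2684.80 × 0.3772 ≈ 1012.80.

1013 px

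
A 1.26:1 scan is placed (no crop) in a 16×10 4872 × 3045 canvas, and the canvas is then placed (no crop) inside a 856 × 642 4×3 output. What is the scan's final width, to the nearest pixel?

674 px

Inside the 4872×3045 canvas the scan is height-limited at 3836.70 × 3045.00.
16×10 in 856×642: fills the width, so the intermediate becomes 856.00 × 535.00 — a scale of ×0.1757.
The scan scales with it: width 3836.70 × 0.1757 ≈ 674.10.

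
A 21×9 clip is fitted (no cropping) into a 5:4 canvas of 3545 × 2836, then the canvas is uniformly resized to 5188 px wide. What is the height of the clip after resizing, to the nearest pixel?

2223 px

At 3545×2836 the clip is width-limited, so height = 3545 × 9/21 ≈ 1519.29 px.
The frame scales by 5188/3545 = 1.4635; 1519.29 × 1.4635 ≈ 2223.43 px.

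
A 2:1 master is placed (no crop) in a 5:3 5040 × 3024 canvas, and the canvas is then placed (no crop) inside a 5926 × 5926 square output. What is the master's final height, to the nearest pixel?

First fit — 2:1 into 5040×3024 spans the width: 5040.00 × 2520.00.
5:3 in 5926×5926: fills the width, so the intermediate becomes 5926.00 × 3555.60 — a scale of ×1.1758.
The master scales with it: height 2520.00 × 1.1758 ≈ 2963.00.

2963 px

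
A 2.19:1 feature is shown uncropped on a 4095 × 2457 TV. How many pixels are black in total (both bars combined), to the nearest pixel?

2404326 pixels

2.19:1 (2.190) > 5:3 (1.667), so the feature fills the width.
That makes the image 1869.8630 px tall (4095 / 2.190).
Leftover height: 2457 − 1869.8630 = 587.1370 px.
Across the 4095-px span: 587.1370 × 4095 ≈ 2404326 px.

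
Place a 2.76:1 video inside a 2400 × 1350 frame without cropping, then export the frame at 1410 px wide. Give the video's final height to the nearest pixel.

511 px

Fitted into 2400×1350, the video spans the width; its height is 2400 / 2.760 ≈ 869.57 px.
Resizing to 1410 px wide multiplies everything by 0.5875: 869.57 → 510.87 px.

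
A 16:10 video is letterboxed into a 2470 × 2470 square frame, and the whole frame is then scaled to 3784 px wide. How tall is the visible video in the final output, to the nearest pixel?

2365 px

In the 2470×2470 frame the video fills the width: height = 2470 × 10/16 ≈ 1543.75 px.
The frame scales by 3784/2470 = 1.5320; 1543.75 × 1.5320 ≈ 2365.00 px.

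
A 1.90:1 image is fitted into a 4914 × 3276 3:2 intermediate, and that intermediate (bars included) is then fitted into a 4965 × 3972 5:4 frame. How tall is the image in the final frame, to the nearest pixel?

Inside the 4914×3276 canvas the image is width-limited at 4914.00 × 2586.32.
The 3:2 canvas is width-limited in 4965×3972, giving 4965.00 × 3310.00; scale factor 1.0104.
Applying the same ×1.0104: 2586.32 → 2613.16.

2613 px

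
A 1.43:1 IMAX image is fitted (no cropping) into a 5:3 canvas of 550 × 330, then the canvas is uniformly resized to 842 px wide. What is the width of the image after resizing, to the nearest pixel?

At 550×330 the image is height-limited, so width = 330 × 1.430 ≈ 471.90 px.
The frame scales by 842/550 = 1.5309; 471.90 × 1.5309 ≈ 722.44 px.

722 px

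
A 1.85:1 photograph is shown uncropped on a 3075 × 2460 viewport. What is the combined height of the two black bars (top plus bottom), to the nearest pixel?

1.85:1 (1.850) > 5:4 (1.250), so the photograph fills the width.
That makes the image 1662.16 px tall (3075 / 1.850).
2460 − 1662.16 = 797.84 px of bars.

798 px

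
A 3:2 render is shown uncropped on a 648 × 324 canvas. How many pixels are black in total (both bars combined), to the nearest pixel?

52488 pixels

3:2 (1.500) < 2:1 (2.000), so the render fills the height.
Content width = 324 × 3/2 ≈ 486.0000 px.
Black = 648 − 486.0000 = 162.0000 px.
Across the 324-px span: 162.0000 × 324 ≈ 52488 px.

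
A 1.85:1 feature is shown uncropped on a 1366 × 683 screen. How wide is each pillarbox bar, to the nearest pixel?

Since 1.850 < 2.000, the feature is height-limited.
That makes the image 1263.55 px wide (683 × 1.850).
Leftover width: 1366 − 1263.55 = 102.45 px → 51.23 each side.

51 px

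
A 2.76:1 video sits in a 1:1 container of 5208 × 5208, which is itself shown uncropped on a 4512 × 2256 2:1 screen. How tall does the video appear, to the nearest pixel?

First fit — 2.76:1 into 5208×5208 spans the width: 5208.00 × 1886.96.
1:1 in 4512×2256: fills the height, so the intermediate becomes 2256.00 × 2256.00 — a scale of ×0.4332.
Applying the same ×0.4332: 1886.96 → 817.39.

817 px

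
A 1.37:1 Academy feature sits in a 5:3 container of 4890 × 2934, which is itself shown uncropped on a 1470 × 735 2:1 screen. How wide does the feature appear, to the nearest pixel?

Inside the 4890×2934 canvas the feature is height-limited at 4019.58 × 2934.00.
The 5:3 canvas is height-limited in 1470×735, giving 1225.00 × 735.00; scale factor 0.2505.
So the feature's width is 4019.58 × 0.2505 ≈ 1006.95.

1007 px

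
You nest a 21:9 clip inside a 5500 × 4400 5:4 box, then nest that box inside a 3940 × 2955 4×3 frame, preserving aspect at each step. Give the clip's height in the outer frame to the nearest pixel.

1583 px

First fit — 21:9 into 5500×4400 spans the width: 5500.00 × 2357.14.
5:4 in 3940×2955: fills the height, so the intermediate becomes 3693.75 × 2955.00 — a scale of ×0.6716.
Applying the same ×0.6716: 2357.14 → 1583.04.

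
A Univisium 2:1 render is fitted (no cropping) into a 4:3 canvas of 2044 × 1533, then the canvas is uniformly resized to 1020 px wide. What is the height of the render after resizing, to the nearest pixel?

510 px

At 2044×1533 the render is width-limited, so height = 2044 × 1/2 ≈ 1022.00 px.
The frame scales by 1020/2044 = 0.4990; 1022.00 × 0.4990 ≈ 510.00 px.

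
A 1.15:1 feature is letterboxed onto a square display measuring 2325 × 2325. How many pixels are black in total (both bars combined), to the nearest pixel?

1.15:1 is wider than square, so it spans the full width.
The feature is 2325 / 1.150 ≈ 2021.7391 px tall.
Black = 2325 − 2021.7391 = 303.2609 px.
Bar area = 303.2609 × 2325 ≈ 705082 px.

705082 pixels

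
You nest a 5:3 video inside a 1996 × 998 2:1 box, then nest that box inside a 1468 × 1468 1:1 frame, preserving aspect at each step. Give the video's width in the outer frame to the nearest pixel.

1223 px

Inside the 1996×998 canvas the video is height-limited at 1663.33 × 998.00.
2:1 in 1468×1468: fills the width, so the intermediate becomes 1468.00 × 734.00 — a scale of ×0.7355.
The video scales with it: width 1663.33 × 0.7355 ≈ 1223.33.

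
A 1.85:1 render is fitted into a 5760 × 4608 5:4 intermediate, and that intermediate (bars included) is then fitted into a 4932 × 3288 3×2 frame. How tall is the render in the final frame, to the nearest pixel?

1.85:1 in 5760×4608: fills the width, so the render is 5760.00 × 3113.51.
5:4 in 4932×3288: fills the height, so the intermediate becomes 4110.00 × 3288.00 — a scale of ×0.7135.
Applying the same ×0.7135: 3113.51 → 2221.62.

2222 px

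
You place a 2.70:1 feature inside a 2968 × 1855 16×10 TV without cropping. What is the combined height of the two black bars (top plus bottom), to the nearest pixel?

756 px

Since 2.700 > 1.600, the feature is width-limited.
Content height = 2968 / 2.700 ≈ 1099.26 px.
1855 − 1099.26 = 755.74 px of bars.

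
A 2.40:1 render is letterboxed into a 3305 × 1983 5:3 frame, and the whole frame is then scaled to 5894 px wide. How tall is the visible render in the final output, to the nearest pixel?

At 3305×1983 the render is width-limited, so height = 3305 / 2.400 ≈ 1377.08 px.
The frame scales by 5894/3305 = 1.7834; 1377.08 × 1.7834 ≈ 2455.83 px.

2456 px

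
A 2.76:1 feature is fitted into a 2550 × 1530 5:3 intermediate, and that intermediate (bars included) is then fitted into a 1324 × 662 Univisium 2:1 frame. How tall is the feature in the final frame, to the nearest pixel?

2.76:1 in 2550×1530: fills the width, so the feature is 2550.00 × 923.91.
Second fit — the 5:3 canvas into 1324×662 spans the height: 1103.33 × 662.00 (×0.4327 from 2550×1530).
The feature scales with it: height 923.91 × 0.4327 ≈ 399.76.

400 px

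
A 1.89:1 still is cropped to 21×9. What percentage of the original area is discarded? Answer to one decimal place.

19.0%

Going from 1.89:1 to 21×9 means cutting height while keeping width.
Fraction kept = (1.890)/(2.333) ≈ 81.00%, so 19.00% is lost.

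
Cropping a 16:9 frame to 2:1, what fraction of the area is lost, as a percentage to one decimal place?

11.1%

2:1 is wider than 16:9, so the crop keeps the full width and trims the height.
Fraction kept = (1.778)/(2.000) ≈ 88.89%, so 11.11% is lost.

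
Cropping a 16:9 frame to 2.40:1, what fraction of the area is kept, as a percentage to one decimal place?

74.1%

The width stays; only height is cut (since 2.40:1 is wider than 16:9).
Fraction kept = (1.778)/(2.400) ≈ 74.07%.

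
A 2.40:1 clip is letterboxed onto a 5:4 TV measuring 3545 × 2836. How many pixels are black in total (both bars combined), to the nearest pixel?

4817360 pixels

2.40:1 is wider than 5:4, so it spans the full width.
The clip is 3545 / 2.400 ≈ 1477.0833 px tall.
Leftover height: 2836 − 1477.0833 = 1358.9167 px.
That's 1358.9167 × 3545 ≈ 4817360 black pixels.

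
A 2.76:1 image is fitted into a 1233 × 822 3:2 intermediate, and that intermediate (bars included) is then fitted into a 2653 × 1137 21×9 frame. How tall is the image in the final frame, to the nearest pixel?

618 px

2.76:1 in 1233×822: fills the width, so the image is 1233.00 × 446.74.
The 3:2 canvas is height-limited in 2653×1137, giving 1705.50 × 1137.00; scale factor 1.3832.
Applying the same ×1.3832: 446.74 → 617.93.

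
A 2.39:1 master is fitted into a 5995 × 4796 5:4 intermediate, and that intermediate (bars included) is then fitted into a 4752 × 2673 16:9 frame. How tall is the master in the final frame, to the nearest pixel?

1398 px

Inside the 5995×4796 canvas the master is width-limited at 5995.00 × 2508.37.
The 5:4 canvas is height-limited in 4752×2673, giving 3341.25 × 2673.00; scale factor 0.5573.
So the master's height is 2508.37 × 0.5573 ≈ 1398.01.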